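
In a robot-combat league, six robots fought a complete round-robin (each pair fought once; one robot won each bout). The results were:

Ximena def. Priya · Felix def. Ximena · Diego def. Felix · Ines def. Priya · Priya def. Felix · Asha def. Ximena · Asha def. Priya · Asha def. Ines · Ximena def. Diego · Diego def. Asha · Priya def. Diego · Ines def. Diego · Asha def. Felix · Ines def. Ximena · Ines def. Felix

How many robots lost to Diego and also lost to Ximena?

0

Diego beat: Asha, Felix.
Ximena beat: Priya, Diego.
No one was beaten by both.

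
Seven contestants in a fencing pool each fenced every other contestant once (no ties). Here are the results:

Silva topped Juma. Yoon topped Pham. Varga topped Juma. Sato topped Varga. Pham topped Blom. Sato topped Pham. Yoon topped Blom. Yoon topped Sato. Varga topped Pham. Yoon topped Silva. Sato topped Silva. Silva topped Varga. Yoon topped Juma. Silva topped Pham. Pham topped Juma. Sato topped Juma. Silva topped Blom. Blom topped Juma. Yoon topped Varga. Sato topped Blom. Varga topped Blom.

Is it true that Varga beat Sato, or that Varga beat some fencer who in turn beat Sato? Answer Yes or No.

Varga did not beat Sato directly.
Varga beat Pham, Juma, Blom, but each of them lost to Sato. No two-step path.

No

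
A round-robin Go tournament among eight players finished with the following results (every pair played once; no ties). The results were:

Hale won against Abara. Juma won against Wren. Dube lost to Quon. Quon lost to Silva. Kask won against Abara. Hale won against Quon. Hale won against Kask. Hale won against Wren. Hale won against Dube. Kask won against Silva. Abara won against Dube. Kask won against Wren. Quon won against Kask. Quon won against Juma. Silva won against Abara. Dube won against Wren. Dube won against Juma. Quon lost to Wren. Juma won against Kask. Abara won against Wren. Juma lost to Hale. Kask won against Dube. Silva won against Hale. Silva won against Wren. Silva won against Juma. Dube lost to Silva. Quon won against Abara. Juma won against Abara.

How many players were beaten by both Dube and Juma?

1

Dube beat: Wren, Juma.
Juma beat: Wren, Kask, Abara.
Both beat: Wren — 1.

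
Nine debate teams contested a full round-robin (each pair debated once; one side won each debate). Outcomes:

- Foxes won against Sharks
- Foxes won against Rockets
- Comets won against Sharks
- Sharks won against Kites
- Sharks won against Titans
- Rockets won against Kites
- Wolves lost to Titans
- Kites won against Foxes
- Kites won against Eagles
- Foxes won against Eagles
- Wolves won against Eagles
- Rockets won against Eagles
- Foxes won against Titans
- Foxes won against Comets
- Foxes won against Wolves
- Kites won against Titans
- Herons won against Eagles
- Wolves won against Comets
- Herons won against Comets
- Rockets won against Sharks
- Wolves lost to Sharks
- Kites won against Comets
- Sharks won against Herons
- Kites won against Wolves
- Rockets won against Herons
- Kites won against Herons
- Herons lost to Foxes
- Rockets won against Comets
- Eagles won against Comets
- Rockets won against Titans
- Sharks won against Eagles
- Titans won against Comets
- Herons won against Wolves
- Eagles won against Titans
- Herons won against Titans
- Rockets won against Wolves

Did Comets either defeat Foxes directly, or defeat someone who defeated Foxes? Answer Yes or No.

No

Comets did not beat Foxes directly.
Comets beat Sharks, but each of them lost to Foxes. No two-step path.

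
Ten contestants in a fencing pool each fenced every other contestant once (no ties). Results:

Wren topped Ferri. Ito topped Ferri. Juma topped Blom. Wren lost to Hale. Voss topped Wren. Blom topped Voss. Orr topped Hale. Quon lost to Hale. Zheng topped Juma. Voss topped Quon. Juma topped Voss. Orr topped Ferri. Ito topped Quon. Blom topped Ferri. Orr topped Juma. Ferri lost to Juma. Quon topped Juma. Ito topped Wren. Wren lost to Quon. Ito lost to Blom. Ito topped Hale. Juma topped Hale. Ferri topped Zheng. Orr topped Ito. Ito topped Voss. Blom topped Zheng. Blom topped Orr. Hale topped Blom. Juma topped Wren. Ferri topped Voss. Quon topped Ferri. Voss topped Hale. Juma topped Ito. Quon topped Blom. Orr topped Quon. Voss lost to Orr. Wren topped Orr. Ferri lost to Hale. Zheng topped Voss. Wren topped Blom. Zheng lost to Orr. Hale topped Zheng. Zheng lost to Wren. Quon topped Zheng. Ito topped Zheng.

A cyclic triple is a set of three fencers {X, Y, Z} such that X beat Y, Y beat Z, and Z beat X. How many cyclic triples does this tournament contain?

Win totals: Zheng 2, Voss 3, Orr 7, Quon 5, Ferri 2, Hale 5, Wren 4, Juma 6, Blom 5, Ito 6.
A fencer with w wins dominates both others in C(w,2) triples; summing gives 1 + 3 + 21 + 10 + 1 + 10 + 6 + 15 + 10 + 15 = 92 transitive triples.
Total triples C(10,3) = 120, so cyclic triples = 120 − 92 = 28.

28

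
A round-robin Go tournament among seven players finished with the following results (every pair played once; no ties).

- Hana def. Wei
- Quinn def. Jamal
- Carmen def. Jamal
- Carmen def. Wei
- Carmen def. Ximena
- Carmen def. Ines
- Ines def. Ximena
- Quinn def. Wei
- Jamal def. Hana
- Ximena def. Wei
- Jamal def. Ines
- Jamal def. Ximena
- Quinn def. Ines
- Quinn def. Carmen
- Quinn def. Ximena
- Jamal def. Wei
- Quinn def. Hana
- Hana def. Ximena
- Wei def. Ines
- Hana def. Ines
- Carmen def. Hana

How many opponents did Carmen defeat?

Carmen's results: beat Wei, Hana, Ines, Jamal, Ximena; lost to Quinn.
That is 5 wins.

5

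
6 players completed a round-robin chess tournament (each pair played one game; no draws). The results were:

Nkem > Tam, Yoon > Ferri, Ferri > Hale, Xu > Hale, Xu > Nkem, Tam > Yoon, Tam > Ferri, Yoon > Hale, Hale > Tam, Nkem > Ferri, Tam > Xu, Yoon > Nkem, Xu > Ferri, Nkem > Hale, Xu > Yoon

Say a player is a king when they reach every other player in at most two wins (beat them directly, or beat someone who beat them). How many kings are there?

3

Xu reaches everyone (king).
Hale cannot reach Nkem in two steps.
Ferri cannot reach Xu, Nkem, Yoon in two steps.
Tam reaches everyone (king).
Nkem reaches everyone (king).
Yoon cannot reach Xu in two steps.
Kings: Xu, Tam, Nkem — 3.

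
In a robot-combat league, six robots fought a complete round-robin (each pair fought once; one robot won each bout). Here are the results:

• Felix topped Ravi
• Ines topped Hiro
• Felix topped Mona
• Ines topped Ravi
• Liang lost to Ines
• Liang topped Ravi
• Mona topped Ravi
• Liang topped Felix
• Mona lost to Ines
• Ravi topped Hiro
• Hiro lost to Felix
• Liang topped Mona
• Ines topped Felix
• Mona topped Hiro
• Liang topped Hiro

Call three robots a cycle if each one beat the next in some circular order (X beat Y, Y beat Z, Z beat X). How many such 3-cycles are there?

0

Of the C(6,3) = 20 triples, the cyclic ones are: none.
That is 0.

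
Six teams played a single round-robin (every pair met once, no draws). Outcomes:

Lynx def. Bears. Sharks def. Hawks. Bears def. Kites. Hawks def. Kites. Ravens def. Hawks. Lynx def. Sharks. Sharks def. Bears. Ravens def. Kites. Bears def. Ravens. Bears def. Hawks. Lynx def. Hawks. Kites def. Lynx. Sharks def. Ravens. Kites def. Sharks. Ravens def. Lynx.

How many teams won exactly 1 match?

1

Win totals: Ravens 3, Lynx 3, Kites 2, Hawks 1, Sharks 3, Bears 3.
Exactly 1: Hawks — 1 team.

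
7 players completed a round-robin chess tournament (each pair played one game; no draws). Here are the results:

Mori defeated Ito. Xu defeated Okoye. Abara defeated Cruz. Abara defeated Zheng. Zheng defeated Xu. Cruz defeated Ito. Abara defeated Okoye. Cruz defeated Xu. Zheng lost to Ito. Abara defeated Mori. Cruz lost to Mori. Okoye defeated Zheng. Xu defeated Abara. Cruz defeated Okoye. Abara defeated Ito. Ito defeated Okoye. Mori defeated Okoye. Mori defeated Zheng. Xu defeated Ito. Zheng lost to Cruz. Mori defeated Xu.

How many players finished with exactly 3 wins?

Win totals: Cruz 4, Okoye 1, Xu 3, Ito 2, Abara 5, Zheng 1, Mori 5.
Exactly 3: Xu — 1 player.

1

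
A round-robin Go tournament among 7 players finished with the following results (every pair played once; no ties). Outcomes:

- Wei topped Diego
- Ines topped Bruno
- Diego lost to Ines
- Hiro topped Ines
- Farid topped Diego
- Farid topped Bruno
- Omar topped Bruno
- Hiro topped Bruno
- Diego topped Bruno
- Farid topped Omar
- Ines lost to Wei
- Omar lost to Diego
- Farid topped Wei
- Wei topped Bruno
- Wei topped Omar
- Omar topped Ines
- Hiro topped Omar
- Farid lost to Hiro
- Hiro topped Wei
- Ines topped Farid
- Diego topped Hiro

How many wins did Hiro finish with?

5

Hiro's results: beat Farid, Wei, Ines, Bruno, Omar; lost to Diego.
That is 5 wins.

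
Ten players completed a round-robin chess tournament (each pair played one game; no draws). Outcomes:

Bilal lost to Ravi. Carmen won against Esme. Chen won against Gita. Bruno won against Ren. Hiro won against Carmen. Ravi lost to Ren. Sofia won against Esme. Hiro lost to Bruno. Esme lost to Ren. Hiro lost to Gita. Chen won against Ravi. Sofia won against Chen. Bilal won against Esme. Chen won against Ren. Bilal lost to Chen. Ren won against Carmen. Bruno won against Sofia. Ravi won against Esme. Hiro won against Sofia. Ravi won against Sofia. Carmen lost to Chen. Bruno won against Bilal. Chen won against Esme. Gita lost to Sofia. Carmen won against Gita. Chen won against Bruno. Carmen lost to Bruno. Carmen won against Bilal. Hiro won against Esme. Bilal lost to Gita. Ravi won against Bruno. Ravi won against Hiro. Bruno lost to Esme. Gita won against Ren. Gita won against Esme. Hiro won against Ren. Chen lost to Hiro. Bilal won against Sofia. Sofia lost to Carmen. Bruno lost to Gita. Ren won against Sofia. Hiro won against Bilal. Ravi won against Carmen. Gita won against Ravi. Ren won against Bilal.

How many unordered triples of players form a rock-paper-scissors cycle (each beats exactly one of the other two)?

Win totals: Carmen 4, Ren 5, Chen 7, Gita 6, Ravi 6, Sofia 3, Bruno 5, Hiro 6, Esme 1, Bilal 2.
A player with w wins dominates both others in C(w,2) triples; summing gives 6 + 10 + 21 + 15 + 15 + 3 + 10 + 15 + 0 + 1 = 96 transitive triples.
Total triples C(10,3) = 120, so cyclic triples = 120 − 96 = 24.

24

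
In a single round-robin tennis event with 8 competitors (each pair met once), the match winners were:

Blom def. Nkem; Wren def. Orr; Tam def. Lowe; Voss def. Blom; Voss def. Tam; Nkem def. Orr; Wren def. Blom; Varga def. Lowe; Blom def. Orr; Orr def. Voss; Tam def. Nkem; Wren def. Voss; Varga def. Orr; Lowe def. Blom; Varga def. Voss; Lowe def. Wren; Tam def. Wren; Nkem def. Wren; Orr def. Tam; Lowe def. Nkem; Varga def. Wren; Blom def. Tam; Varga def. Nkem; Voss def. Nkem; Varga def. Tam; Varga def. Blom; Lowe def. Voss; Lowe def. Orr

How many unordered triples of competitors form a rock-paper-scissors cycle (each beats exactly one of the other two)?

11

Win totals: Blom 3, Lowe 5, Orr 2, Wren 3, Tam 3, Varga 7, Voss 3, Nkem 2.
A competitor with w wins dominates both others in C(w,2) triples; summing gives 3 + 10 + 1 + 3 + 3 + 21 + 3 + 1 = 45 transitive triples.
Total triples C(8,3) = 56, so cyclic triples = 56 − 45 = 11.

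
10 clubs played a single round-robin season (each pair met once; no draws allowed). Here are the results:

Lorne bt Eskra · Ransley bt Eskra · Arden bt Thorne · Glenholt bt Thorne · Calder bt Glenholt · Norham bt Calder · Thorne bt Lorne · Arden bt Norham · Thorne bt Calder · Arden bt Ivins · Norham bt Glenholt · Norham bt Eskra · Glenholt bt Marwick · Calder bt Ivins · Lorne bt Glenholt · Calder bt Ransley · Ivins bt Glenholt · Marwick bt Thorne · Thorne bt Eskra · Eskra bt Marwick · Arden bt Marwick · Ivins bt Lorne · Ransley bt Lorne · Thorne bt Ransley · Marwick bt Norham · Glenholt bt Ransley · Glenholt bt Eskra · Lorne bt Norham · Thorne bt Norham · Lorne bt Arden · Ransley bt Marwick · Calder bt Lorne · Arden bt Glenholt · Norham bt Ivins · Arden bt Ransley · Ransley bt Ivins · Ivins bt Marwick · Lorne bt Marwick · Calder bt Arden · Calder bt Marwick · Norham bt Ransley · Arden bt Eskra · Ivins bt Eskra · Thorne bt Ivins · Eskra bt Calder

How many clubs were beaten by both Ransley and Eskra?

Ransley beat: Ivins, Lorne, Eskra, Marwick.
Eskra beat: Marwick, Calder.
Both beat: Marwick — 1.

1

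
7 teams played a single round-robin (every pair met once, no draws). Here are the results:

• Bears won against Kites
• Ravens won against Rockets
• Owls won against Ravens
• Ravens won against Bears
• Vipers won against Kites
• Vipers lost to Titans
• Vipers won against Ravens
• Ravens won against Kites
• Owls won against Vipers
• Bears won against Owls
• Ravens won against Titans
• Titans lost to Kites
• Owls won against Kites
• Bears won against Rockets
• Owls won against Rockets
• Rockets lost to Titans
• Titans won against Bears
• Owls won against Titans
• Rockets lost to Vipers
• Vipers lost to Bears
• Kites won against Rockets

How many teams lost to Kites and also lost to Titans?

Kites beat: Titans, Rockets.
Titans beat: Vipers, Rockets, Bears.
Both beat: Rockets — 1.

1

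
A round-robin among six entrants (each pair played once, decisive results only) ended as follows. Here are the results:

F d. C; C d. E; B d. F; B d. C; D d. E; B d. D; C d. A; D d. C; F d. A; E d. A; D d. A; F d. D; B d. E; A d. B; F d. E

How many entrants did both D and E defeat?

D beat: A, C, E.
E beat: A.
Both beat: A — 1.

1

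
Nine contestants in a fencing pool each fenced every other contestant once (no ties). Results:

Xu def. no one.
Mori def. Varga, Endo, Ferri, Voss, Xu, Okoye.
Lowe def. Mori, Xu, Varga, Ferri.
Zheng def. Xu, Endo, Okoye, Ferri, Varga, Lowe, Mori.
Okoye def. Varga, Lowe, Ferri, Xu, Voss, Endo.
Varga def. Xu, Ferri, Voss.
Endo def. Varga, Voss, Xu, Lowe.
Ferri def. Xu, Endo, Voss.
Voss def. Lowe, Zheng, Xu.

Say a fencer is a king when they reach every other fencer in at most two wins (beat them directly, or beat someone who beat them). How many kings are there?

Okoye reaches everyone (king).
Endo cannot reach Okoye in two steps.
Lowe cannot reach Zheng in two steps.
Xu cannot reach Okoye, Endo, Lowe, Varga, Mori, Voss, Zheng, Ferri in two steps.
Varga cannot reach Okoye, Mori in two steps.
Mori reaches everyone (king).
Voss reaches everyone (king).
Zheng reaches everyone (king).
Ferri cannot reach Okoye, Mori in two steps.
Kings: Okoye, Mori, Voss, Zheng — 4.

4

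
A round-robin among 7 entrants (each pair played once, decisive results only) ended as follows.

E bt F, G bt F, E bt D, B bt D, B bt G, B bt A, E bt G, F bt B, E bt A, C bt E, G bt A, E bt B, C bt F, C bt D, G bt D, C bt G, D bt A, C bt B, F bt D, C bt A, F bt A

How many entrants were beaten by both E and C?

E beat: A, B, D, F, G.
C beat: A, B, D, E, F, G.
Both beat: A, B, D, F, G — 5.

5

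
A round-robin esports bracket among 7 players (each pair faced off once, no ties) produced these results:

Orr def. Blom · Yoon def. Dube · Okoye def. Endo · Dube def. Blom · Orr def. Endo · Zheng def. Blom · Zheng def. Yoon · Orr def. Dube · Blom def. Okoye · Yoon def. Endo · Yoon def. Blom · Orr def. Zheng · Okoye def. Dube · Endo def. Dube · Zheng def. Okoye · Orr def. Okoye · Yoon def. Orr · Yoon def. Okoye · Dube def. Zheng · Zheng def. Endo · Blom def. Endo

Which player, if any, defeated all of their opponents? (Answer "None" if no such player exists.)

Highest win total is Yoon with 5 (out of 6 possible).
Yoon lost to Zheng, so no player went undefeated.

None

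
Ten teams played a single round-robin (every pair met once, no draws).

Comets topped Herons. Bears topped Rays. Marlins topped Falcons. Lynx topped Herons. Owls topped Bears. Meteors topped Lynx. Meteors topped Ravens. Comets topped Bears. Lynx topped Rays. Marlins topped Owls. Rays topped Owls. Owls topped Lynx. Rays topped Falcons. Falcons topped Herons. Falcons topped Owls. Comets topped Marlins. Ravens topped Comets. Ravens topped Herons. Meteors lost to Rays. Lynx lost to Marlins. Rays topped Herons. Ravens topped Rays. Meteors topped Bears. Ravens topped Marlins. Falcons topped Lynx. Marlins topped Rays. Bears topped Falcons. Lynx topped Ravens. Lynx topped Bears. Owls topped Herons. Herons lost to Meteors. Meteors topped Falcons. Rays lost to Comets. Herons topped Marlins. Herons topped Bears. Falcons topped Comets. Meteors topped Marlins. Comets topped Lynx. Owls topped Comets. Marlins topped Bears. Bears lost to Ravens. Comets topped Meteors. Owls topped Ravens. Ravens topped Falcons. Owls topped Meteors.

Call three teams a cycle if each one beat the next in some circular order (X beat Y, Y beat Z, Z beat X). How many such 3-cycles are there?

Win totals: Lynx 4, Herons 2, Falcons 4, Owls 6, Marlins 5, Meteors 6, Ravens 6, Comets 6, Bears 2, Rays 4.
A team with w wins dominates both others in C(w,2) triples; summing gives 6 + 1 + 6 + 15 + 10 + 15 + 15 + 15 + 1 + 6 = 90 transitive triples.
Total triples C(10,3) = 120, so cyclic triples = 120 − 90 = 30.

30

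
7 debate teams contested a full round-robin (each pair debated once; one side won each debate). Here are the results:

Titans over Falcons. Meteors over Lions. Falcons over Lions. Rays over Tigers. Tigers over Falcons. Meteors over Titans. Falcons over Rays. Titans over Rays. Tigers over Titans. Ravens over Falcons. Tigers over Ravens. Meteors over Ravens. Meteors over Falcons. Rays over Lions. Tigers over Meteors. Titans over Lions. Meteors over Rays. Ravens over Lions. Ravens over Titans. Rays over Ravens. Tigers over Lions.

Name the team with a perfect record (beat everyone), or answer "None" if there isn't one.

Highest win total is Tigers with 5 (out of 6 possible).
Tigers lost to Rays, so no team went undefeated.

None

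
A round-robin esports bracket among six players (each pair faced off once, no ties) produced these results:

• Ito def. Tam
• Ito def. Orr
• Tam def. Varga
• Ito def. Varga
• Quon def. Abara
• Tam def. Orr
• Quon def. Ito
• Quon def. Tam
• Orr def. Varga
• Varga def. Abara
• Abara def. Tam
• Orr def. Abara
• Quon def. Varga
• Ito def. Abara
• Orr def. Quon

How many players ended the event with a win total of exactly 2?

1

Win totals: Orr 3, Ito 4, Abara 1, Tam 2, Varga 1, Quon 4.
Exactly 2: Tam — 1 player.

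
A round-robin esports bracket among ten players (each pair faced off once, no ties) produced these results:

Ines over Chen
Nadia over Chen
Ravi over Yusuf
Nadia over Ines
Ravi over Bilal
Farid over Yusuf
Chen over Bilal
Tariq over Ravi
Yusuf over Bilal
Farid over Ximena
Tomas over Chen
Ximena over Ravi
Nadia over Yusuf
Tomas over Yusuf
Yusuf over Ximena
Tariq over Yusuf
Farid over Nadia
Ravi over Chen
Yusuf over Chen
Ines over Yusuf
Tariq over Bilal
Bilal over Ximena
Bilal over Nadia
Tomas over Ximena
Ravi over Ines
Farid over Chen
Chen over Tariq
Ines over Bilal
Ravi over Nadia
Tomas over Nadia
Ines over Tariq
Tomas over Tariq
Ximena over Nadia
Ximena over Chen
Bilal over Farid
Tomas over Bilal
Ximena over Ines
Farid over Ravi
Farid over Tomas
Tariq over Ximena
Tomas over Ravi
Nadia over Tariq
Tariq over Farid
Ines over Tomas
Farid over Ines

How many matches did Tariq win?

5

Tariq's results: beat Ravi, Ximena, Yusuf, Bilal, Farid; lost to Chen, Tomas, Nadia, Ines.
That is 5 wins.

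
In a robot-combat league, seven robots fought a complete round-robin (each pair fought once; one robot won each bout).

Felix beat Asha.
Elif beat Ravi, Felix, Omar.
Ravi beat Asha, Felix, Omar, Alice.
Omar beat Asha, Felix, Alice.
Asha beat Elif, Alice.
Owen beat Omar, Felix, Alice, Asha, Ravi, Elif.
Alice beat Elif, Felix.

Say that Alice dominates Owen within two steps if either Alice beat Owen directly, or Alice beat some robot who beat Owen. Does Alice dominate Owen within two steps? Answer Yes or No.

No

Alice did not beat Owen directly.
Alice beat Felix, Elif, but each of them lost to Owen. No two-step path.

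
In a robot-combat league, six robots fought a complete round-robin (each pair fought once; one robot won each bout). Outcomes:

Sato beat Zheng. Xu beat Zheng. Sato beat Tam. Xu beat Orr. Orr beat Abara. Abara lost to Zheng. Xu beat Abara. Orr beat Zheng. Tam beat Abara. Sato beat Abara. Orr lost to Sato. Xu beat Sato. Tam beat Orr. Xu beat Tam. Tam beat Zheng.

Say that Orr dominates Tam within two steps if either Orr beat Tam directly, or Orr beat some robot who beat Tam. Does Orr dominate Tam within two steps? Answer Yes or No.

Orr did not beat Tam directly.
Orr beat Abara, Zheng, but each of them lost to Tam. No two-step path.

No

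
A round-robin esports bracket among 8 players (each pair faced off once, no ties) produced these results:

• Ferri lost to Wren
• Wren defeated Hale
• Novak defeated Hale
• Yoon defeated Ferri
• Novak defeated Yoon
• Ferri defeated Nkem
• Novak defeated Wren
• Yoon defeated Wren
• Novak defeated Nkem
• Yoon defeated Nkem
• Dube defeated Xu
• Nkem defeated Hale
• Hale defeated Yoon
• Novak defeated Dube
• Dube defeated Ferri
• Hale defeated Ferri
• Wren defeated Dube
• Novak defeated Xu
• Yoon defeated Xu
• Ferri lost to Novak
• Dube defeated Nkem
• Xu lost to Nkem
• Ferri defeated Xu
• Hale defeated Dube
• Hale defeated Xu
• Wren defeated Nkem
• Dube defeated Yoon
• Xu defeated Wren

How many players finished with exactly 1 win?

1

Win totals: Wren 4, Novak 7, Xu 1, Nkem 2, Yoon 4, Ferri 2, Dube 4, Hale 4.
Exactly 1: Xu — 1 player.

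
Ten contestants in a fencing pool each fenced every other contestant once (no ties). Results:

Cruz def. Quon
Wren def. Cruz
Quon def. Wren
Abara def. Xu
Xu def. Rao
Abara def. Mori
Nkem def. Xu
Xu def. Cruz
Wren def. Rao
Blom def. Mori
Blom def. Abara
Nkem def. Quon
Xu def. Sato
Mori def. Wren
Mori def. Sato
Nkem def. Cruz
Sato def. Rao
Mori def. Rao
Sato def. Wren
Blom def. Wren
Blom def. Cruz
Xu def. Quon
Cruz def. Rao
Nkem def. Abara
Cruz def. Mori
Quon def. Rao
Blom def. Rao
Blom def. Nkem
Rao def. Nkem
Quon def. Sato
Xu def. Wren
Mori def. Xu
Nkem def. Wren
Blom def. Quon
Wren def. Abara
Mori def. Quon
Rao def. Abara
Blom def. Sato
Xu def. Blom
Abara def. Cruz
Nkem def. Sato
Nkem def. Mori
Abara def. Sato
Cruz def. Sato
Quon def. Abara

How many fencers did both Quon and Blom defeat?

4

Quon beat: Sato, Rao, Wren, Abara.
Blom beat: Mori, Quon, Sato, Nkem, Rao, Wren, Cruz, Abara.
Both beat: Sato, Rao, Wren, Abara — 4.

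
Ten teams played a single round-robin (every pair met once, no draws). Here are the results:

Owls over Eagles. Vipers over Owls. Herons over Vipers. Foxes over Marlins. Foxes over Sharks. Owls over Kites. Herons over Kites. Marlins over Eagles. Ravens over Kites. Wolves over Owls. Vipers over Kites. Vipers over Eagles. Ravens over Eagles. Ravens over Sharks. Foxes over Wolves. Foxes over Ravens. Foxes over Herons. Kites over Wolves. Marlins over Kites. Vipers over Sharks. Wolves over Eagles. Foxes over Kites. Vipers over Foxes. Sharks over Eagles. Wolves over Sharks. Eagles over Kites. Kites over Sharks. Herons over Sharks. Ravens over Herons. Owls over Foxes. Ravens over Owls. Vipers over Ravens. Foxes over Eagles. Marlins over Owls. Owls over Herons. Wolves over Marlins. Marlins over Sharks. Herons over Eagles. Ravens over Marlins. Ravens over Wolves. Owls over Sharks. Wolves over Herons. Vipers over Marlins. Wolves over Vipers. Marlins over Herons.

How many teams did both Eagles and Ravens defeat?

1

Eagles beat: Kites.
Ravens beat: Herons, Owls, Wolves, Marlins, Eagles, Sharks, Kites.
Both beat: Kites — 1.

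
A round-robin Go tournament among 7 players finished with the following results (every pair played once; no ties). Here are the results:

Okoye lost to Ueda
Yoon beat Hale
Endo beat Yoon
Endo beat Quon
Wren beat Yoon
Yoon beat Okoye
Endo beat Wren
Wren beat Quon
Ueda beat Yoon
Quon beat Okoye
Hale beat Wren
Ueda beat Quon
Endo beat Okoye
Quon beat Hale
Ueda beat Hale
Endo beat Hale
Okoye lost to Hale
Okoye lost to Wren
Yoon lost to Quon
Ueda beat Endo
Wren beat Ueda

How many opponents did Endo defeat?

Endo's results: beat Wren, Hale, Okoye, Quon, Yoon; lost to Ueda.
That is 5 wins.

5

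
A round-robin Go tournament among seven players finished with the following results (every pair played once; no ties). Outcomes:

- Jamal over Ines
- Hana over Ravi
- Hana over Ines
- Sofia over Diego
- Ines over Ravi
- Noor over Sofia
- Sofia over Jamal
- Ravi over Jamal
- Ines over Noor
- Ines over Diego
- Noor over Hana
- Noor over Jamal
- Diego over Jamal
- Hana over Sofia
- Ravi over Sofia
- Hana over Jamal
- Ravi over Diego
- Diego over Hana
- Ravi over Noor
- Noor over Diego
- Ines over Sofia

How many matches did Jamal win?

Jamal's results: beat Ines; lost to Ravi, Diego, Noor, Hana, Sofia.
That is 1 win.

1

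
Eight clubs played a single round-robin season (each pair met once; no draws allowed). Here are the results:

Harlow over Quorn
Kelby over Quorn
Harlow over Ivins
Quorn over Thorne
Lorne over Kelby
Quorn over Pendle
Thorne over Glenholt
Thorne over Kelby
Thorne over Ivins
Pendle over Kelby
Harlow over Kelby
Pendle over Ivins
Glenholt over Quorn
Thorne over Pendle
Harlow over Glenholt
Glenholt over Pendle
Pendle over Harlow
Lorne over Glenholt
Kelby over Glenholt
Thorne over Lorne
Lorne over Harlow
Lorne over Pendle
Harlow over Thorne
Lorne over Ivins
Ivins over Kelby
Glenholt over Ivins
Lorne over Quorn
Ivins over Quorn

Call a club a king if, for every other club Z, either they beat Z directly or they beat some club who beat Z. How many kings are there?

4

Kelby cannot reach Lorne, Harlow in two steps.
Lorne reaches everyone (king).
Quorn reaches everyone (king).
Ivins cannot reach Lorne, Harlow in two steps.
Thorne reaches everyone (king).
Harlow reaches everyone (king).
Pendle cannot reach Lorne in two steps.
Glenholt cannot reach Lorne in two steps.
Kings: Lorne, Quorn, Thorne, Harlow — 4.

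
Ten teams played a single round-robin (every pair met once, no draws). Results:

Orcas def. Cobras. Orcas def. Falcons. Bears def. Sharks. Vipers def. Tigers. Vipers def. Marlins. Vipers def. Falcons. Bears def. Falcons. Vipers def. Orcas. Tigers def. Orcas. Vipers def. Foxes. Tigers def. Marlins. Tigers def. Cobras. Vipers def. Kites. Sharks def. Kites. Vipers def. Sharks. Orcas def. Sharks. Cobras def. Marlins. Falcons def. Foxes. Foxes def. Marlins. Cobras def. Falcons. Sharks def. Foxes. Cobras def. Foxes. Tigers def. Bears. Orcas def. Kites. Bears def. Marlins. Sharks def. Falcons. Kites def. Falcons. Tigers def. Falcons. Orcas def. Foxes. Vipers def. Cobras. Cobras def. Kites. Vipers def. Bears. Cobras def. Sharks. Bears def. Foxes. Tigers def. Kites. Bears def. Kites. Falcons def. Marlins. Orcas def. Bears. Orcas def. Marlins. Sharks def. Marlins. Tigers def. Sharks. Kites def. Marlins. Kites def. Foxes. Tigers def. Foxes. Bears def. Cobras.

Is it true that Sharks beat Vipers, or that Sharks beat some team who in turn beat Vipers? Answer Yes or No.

No

Sharks did not beat Vipers directly.
Sharks beat Marlins, Foxes, Falcons, Kites, but each of them lost to Vipers. No two-step path.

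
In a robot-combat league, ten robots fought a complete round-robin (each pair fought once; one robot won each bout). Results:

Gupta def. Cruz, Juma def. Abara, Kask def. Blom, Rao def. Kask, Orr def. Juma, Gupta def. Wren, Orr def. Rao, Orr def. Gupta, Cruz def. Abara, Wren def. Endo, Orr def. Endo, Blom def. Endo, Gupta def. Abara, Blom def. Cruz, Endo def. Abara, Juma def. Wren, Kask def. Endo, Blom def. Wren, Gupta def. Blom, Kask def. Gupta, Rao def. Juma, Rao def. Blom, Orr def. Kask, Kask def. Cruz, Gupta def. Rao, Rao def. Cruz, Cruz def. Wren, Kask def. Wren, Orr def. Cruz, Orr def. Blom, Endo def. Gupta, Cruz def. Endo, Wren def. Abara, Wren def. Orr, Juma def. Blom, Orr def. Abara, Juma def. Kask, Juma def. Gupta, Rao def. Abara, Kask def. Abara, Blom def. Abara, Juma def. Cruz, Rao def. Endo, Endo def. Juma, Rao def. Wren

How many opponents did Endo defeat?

3

Endo's results: beat Juma, Gupta, Abara; lost to Wren, Kask, Rao, Cruz, Blom, Orr.
That is 3 wins.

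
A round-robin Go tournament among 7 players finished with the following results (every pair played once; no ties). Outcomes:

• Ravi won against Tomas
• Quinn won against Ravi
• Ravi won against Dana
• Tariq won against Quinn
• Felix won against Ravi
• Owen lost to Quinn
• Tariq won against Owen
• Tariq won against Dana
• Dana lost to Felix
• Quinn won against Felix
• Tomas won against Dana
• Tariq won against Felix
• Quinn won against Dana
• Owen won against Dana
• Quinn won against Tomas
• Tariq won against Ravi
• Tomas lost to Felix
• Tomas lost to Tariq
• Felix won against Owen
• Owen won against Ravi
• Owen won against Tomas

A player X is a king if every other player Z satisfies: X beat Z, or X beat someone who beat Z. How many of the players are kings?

1

Owen cannot reach Quinn, Felix, Tariq in two steps.
Quinn cannot reach Tariq in two steps.
Tomas cannot reach Owen, Quinn, Felix, Tariq, Ravi in two steps.
Felix cannot reach Quinn, Tariq in two steps.
Tariq reaches everyone (king).
Ravi cannot reach Owen, Quinn, Felix, Tariq in two steps.
Dana cannot reach Owen, Quinn, Tomas, Felix, Tariq, Ravi in two steps.
Kings: Tariq — 1.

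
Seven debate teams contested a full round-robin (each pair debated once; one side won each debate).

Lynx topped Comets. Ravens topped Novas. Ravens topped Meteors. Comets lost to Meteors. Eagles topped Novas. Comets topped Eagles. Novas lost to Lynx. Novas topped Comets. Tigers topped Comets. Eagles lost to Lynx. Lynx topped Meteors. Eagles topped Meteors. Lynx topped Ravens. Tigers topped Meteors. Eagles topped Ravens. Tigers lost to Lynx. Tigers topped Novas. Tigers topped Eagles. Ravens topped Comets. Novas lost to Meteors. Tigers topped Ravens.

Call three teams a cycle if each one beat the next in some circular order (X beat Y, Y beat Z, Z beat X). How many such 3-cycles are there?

3

Win totals: Tigers 5, Comets 1, Lynx 6, Ravens 3, Meteors 2, Novas 1, Eagles 3.
A team with w wins dominates both others in C(w,2) triples; summing gives 10 + 0 + 15 + 3 + 1 + 0 + 3 = 32 transitive triples.
Total triples C(7,3) = 35, so cyclic triples = 35 − 32 = 3.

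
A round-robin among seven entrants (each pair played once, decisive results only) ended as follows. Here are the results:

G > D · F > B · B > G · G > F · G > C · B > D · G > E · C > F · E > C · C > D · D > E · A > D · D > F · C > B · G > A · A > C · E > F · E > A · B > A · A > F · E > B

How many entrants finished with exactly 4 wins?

Win totals: A 3, B 3, C 3, D 2, E 4, F 1, G 5.
Exactly 4: E — 1 entrant.

1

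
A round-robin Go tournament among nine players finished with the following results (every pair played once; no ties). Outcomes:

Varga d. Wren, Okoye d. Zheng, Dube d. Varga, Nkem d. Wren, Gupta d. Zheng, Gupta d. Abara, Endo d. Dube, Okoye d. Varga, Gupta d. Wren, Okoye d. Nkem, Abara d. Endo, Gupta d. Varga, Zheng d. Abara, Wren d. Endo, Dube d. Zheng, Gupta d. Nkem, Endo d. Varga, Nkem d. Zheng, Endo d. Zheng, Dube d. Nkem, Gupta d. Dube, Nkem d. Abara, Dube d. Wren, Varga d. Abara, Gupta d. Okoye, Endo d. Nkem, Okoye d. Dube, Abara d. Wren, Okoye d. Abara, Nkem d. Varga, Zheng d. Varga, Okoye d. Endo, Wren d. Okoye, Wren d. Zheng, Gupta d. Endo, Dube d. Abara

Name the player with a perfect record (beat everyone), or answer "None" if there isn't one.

Gupta has 8 wins out of 8 opponents — a perfect record.

Gupta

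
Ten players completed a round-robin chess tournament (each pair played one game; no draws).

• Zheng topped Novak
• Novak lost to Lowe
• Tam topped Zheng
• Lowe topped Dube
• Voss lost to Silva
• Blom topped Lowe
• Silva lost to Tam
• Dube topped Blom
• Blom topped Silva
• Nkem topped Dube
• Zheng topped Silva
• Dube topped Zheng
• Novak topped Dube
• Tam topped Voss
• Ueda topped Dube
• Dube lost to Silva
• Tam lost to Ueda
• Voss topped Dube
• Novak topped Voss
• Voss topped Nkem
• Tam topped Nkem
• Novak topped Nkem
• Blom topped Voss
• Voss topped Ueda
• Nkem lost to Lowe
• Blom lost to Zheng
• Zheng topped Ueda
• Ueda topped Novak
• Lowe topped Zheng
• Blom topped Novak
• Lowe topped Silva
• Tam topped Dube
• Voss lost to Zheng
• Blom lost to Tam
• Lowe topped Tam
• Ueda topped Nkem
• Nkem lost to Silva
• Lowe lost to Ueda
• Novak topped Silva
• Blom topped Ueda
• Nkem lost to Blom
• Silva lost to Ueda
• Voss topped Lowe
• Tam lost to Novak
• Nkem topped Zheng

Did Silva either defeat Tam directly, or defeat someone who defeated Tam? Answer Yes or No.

Silva did not beat Tam directly.
Silva beat Nkem, Voss, Dube, but each of them lost to Tam. No two-step path.

No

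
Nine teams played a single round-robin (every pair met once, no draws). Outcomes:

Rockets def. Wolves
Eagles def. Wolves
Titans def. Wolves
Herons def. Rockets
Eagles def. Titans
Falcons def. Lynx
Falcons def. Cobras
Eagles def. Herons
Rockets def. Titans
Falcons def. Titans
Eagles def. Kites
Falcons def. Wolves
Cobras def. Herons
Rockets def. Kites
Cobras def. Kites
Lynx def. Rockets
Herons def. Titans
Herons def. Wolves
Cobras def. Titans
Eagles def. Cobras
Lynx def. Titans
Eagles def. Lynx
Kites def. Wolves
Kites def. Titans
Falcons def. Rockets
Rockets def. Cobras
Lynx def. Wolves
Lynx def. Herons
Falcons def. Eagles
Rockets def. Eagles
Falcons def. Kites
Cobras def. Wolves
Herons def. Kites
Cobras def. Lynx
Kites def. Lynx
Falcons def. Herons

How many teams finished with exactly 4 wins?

Win totals: Herons 4, Lynx 4, Cobras 5, Wolves 0, Rockets 5, Kites 3, Eagles 6, Titans 1, Falcons 8.
Exactly 4: Herons, Lynx — 2 teams.

2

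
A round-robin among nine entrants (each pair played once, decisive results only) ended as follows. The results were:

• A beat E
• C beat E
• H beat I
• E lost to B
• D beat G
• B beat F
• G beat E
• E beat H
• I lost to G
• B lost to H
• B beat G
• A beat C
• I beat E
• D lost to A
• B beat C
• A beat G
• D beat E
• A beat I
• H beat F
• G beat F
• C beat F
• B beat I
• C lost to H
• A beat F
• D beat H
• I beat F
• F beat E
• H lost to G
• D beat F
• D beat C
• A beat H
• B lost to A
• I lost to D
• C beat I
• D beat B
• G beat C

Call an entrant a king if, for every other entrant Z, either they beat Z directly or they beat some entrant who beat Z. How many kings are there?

1

A reaches everyone (king).
B cannot reach A, D in two steps.
C cannot reach A, B, D, G in two steps.
D cannot reach A in two steps.
E cannot reach A, D, G in two steps.
F cannot reach A, B, C, D, G, I in two steps.
G cannot reach A, D in two steps.
H cannot reach A, D in two steps.
I cannot reach A, B, C, D, G in two steps.
Kings: A — 1.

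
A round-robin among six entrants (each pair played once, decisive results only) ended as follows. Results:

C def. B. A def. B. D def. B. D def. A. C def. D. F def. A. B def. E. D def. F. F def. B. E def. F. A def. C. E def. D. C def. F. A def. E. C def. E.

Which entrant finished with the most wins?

Win totals: A 3, B 1, C 4, D 3, E 2, F 2.
C leads with 4 wins (next highest: 3).

C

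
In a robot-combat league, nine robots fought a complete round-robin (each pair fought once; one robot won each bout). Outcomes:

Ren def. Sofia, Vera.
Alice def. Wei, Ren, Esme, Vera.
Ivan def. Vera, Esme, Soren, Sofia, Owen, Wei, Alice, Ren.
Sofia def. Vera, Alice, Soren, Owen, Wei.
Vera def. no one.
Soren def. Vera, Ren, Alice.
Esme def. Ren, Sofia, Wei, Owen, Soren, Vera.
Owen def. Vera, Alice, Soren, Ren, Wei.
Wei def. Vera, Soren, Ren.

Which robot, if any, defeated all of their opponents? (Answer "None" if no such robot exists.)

Ivan has 8 wins out of 8 opponents — a perfect record.

Ivan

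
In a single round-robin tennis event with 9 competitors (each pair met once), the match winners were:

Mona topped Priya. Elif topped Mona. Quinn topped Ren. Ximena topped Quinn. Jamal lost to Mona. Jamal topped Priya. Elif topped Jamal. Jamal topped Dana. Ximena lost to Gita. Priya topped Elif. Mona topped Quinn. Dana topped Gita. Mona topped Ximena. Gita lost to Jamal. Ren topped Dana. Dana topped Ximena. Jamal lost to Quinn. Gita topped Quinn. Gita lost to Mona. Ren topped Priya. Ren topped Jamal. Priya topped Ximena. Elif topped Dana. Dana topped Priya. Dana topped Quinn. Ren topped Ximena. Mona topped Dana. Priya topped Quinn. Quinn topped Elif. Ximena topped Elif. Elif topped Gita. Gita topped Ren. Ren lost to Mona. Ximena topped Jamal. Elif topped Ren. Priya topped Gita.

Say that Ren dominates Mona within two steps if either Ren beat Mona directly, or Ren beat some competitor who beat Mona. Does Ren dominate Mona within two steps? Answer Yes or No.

Ren did not beat Mona directly.
Ren beat Ximena, Priya, Jamal, Dana, but each of them lost to Mona. No two-step path.

No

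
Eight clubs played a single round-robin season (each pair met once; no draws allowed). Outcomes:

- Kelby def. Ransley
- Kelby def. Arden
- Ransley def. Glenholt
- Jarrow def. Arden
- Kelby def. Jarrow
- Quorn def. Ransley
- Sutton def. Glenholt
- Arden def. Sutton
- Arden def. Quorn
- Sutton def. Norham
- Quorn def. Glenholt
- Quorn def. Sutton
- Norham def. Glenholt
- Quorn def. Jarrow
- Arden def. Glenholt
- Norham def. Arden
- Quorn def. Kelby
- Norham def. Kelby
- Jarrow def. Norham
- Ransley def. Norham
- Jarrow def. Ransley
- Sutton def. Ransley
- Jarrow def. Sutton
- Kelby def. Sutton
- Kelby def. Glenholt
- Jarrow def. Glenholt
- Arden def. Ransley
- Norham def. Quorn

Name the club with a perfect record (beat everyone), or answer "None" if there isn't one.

None

Highest win total is Quorn with 5 (out of 7 possible).
Quorn lost to Norham, Arden, so no club went undefeated.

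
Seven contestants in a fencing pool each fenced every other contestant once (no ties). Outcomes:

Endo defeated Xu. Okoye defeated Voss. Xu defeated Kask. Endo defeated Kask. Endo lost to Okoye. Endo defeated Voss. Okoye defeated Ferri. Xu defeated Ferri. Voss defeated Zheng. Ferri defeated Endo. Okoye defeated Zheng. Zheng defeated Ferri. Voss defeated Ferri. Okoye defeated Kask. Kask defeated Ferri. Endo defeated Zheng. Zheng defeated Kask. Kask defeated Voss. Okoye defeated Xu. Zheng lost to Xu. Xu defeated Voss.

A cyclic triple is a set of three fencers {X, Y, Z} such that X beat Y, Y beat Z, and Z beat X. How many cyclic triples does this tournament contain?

Win totals: Ferri 1, Xu 4, Zheng 2, Voss 2, Endo 4, Okoye 6, Kask 2.
A fencer with w wins dominates both others in C(w,2) triples; summing gives 0 + 6 + 1 + 1 + 6 + 15 + 1 = 30 transitive triples.
Total triples C(7,3) = 35, so cyclic triples = 35 − 30 = 5.

5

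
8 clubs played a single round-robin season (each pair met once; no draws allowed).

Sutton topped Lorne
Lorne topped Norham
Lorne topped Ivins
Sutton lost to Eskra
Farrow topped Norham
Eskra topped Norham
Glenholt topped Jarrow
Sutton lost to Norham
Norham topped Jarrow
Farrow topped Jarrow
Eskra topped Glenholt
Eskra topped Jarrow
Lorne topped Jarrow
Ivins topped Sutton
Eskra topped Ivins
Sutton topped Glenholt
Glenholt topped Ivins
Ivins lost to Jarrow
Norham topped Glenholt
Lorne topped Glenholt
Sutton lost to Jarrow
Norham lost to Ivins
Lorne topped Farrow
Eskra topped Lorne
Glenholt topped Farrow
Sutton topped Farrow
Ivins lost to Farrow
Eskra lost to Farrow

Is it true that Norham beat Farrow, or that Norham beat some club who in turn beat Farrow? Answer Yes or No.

Norham did not beat Farrow directly.
Norham beat Sutton, Glenholt, Jarrow. Of those, Sutton beat Farrow.

Yes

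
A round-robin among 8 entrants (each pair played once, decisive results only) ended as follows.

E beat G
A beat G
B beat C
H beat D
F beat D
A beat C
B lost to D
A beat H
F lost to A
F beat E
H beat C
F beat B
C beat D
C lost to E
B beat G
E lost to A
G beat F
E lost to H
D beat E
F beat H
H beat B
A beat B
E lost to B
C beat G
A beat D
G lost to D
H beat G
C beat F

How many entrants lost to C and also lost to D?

C beat: D, F, G.
D beat: B, E, G.
Both beat: G — 1.

1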